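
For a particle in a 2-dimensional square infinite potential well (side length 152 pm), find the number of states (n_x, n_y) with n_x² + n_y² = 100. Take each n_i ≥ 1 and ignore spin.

degeneracy = 2

The level has n_x² + n_y² = 100. The ordered positive-integer solutions are (6, 8), (8, 6).
That gives 2 states.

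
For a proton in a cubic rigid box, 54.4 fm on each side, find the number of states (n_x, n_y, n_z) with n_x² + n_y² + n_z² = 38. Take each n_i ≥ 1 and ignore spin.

degeneracy = 9

The level has n_x² + n_y² + n_z² = 38. The ordered positive-integer solutions are (1, 1, 6), (1, 6, 1), (2, 3, 5), (2, 5, 3), (3, 2, 5), (3, 5, 2), (5, 2, 3), (5, 3, 2), (6, 1, 1).
That gives 9 states.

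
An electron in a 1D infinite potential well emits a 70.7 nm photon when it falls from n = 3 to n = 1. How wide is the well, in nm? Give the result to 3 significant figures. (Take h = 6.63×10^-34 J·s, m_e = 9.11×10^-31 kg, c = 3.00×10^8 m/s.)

L = 0.414 nm

The photon carries ΔE = hc/λ = 6.63×10^-34·3.00×10^8/7.07×10^-8 m = 2.813×10^-18 J.
Since ΔE = (3² − 1²)E_1, E_1 = 3.516×10^-19 J, and L = h/√(8m_eE_1) = 4.14×10^-10 m = 0.414 nm.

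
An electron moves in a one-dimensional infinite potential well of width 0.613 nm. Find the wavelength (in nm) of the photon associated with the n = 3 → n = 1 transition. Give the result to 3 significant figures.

λ = 155 nm

E_1 = h²/(8m_eL²) = 1.603×10^-19 J, so ΔE = (3² − 1²)E_1 = 1.282×10^-18 J.
λ = hc/ΔE = (6.626×10^-34·2.998×10^8)/1.282×10^-18 = 1.55×10^-7 m = 155 nm.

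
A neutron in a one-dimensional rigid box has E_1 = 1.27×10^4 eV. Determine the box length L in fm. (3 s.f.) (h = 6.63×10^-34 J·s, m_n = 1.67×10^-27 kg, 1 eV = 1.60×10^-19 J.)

From E_n = n²h²/(8m_nL²), L = n·h/√(8m_nE_n).
E_1 = 1.27×10^4 eV = 2.032×10^-15 J, so L = 1·6.63×10^-34/√(8·1.67×10^-27·2.032×10^-15) = 1.27×10^-13 m = 127 fm.

L = 127 fm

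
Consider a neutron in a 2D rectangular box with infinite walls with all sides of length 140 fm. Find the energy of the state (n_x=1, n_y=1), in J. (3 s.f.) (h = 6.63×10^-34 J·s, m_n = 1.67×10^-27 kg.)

For a 2D rectangular well E = (h²/8m_n)·Σ n_i²/L_i² = (6.63×10^-34)²/(8·1.67×10^-27) · [1²/(140 fm)² + 1²/(140 fm)²].
Evaluating gives E = 3.36×10^-15 J.

E = 3.36×10^-15 J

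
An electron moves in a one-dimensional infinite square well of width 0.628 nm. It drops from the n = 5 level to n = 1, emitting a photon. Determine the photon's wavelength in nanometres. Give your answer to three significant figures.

E_1 = h²/(8m_eL²) = 1.528×10^-19 J, so ΔE = (5² − 1²)E_1 = 3.667×10^-18 J.
λ = hc/ΔE = (6.626×10^-34·2.998×10^8)/3.667×10^-18 = 5.42×10^-8 m = 54.2 nm.

λ = 54.2 nm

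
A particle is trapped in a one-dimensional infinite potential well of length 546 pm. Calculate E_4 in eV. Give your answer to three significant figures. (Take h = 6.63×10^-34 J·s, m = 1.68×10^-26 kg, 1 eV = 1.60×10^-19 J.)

For an infinite well E_n = n²h²/(8mL²), so E_1 = h²/(8mL²) = (6.63×10^-34)²/(8·1.68×10^-26·(5.46×10^-10 m)²) = 1.097×10^-23 J.
Then E_4 = 4²·E_1 = 16·1.097×10^-23 J = 1.755×10^-22 J.
Converting, E_4 = 1.755×10^-22 J / (1.60×10^-19 J/eV) = 0.00110 eV.

E_4 = 0.00110 eV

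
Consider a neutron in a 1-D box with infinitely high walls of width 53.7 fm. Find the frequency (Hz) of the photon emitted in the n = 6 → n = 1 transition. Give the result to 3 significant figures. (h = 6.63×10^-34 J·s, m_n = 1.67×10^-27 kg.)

f = 6.02×10^20 Hz

E_1 = h²/(8m_nL²) = 1.141×10^-14 J and ΔE = (6² − 1²)E_1 = 3.994×10^-13 J.
f = ΔE/h = 3.994×10^-13/6.63×10^-34 = 6.02×10^20 Hz.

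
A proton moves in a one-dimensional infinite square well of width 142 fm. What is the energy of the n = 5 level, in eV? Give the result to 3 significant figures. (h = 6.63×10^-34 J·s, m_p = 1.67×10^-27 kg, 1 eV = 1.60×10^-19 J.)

E_5 = 2.55×10^5 eV

For an infinite well E_n = n²h²/(8m_pL²), so E_1 = h²/(8m_pL²) = (6.63×10^-34)²/(8·1.67×10^-27·(1.42×10^-13 m)²) = 1.632×10^-15 J.
Then E_5 = 5²·E_1 = 25·1.632×10^-15 J = 4.080×10^-14 J.
Converting, E_5 = 4.080×10^-14 J / (1.60×10^-19 J/eV) = 2.55×10^5 eV.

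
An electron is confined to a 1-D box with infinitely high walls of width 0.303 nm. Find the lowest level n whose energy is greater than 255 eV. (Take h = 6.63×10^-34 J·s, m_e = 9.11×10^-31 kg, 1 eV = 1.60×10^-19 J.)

E_1 = h²/(8m_eL²) = 6.570×10^-19 J = 4.106 eV.
Need n² > 255/4.106 = 62.10, i.e. n > 7.880.
The smallest integer satisfying this is n = 8.

n = 8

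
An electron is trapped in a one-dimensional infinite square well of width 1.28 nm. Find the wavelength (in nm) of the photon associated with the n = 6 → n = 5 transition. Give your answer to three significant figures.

E_1 = h²/(8m_eL²) = 3.677×10^-20 J, so ΔE = (6² − 5²)E_1 = 4.045×10^-19 J.
λ = hc/ΔE = (6.626×10^-34·2.998×10^8)/4.045×10^-19 = 4.91×10^-7 m = 491 nm.

λ = 491 nm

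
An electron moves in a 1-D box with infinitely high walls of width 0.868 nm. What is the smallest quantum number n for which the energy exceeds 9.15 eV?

n = 5

E_1 = h²/(8m_eL²) = 7.997×10^-20 J = 0.4992 eV.
Need n² > 9.15/0.4992 = 18.33, i.e. n > 4.281.
The smallest integer satisfying this is n = 5.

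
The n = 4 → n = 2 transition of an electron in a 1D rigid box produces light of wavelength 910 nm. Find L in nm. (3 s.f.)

The photon carries ΔE = hc/λ = 6.626×10^-34·2.998×10^8/9.10×10^-7 m = 2.183×10^-19 J.
Since ΔE = (4² − 2²)E_1, E_1 = 1.819×10^-20 J, and L = h/√(8m_eE_1) = 1.82×10^-9 m = 1.82 nm.

L = 1.82 nm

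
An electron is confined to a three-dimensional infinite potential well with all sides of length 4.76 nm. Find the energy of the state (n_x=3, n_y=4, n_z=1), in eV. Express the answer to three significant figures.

E = 0.432 eV

For a 3D rectangular well E = (h²/8m_e)·Σ n_i²/L_i² = (6.626×10^-34)²/(8·9.109×10^-31) · [3²/(4.76 nm)² + 4²/(4.76 nm)² + 1²/(4.76 nm)²].
Evaluating gives E = 6.914×10^-20 J = 0.432 eV.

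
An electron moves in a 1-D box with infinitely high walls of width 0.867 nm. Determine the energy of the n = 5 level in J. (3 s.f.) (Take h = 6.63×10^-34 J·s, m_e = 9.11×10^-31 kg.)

For an infinite well E_n = n²h²/(8m_eL²), so E_1 = h²/(8m_eL²) = (6.63×10^-34)²/(8·9.11×10^-31·(8.67×10^-10 m)²) = 8.024×10^-20 J.
Then E_5 = 5²·E_1 = 25·8.024×10^-20 J = 2.01×10^-18 J.

E_5 = 2.01×10^-18 J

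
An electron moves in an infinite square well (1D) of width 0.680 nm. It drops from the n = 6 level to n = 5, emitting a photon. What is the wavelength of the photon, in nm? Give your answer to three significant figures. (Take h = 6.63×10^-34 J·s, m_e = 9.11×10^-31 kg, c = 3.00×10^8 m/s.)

E_1 = h²/(8m_eL²) = 1.304×10^-19 J, so ΔE = (6² − 5²)E_1 = 1.434×10^-18 J.
λ = hc/ΔE = (6.63×10^-34·3.00×10^8)/1.434×10^-18 = 1.39×10^-7 m = 139 nm.

λ = 139 nm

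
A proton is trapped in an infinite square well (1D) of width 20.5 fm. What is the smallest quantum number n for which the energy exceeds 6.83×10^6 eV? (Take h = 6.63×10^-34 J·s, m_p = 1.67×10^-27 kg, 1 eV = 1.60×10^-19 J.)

n = 4

E_1 = h²/(8m_pL²) = 7.829×10^-14 J = 4.893×10^5 eV.
Need n² > 6.83×10^6/4.893×10^5 = 13.96, i.e. n > 3.736.
The smallest integer satisfying this is n = 4.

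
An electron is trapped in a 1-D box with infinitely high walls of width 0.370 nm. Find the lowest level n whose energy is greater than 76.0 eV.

n = 6

E_1 = h²/(8m_eL²) = 4.401×10^-19 J = 2.747 eV.
Need n² > 76.0/2.747 = 27.67, i.e. n > 5.260.
The smallest integer satisfying this is n = 6.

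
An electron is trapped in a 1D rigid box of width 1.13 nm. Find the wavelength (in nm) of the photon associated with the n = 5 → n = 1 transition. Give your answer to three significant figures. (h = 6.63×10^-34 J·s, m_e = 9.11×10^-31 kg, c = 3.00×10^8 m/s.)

E_1 = h²/(8m_eL²) = 4.723×10^-20 J, so ΔE = (5² − 1²)E_1 = 1.134×10^-18 J.
λ = hc/ΔE = (6.63×10^-34·3.00×10^8)/1.134×10^-18 = 1.75×10^-7 m = 175 nm.

λ = 175 nm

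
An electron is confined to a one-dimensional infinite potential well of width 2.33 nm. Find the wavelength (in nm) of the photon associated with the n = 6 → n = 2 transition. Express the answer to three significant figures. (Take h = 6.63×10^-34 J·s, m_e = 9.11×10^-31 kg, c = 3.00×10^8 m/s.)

E_1 = h²/(8m_eL²) = 1.111×10^-20 J, so ΔE = (6² − 2²)E_1 = 3.555×10^-19 J.
λ = hc/ΔE = (6.63×10^-34·3.00×10^8)/3.555×10^-19 = 5.59×10^-7 m = 559 nm.

λ = 559 nm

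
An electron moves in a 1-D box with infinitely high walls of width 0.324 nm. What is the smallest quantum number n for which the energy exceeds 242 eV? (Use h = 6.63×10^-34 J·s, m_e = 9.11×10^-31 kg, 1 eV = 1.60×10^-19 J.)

E_1 = h²/(8m_eL²) = 5.746×10^-19 J = 3.591 eV.
Need n² > 242/3.591 = 67.39, i.e. n > 8.209.
The smallest integer satisfying this is n = 9.

n = 9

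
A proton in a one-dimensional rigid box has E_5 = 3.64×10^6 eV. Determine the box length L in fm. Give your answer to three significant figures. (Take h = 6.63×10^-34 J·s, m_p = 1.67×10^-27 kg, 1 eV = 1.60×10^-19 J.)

L = 37.6 fm

From E_n = n²h²/(8m_pL²), L = n·h/√(8m_pE_n).
E_5 = 3.64×10^6 eV = 5.824×10^-13 J, so L = 5·6.63×10^-34/√(8·1.67×10^-27·5.824×10^-13) = 3.76×10^-14 m = 37.6 fm.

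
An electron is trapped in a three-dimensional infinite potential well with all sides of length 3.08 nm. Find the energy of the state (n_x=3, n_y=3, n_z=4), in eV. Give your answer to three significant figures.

For a 3D rectangular well E = (h²/8m_e)·Σ n_i²/L_i² = (6.626×10^-34)²/(8·9.109×10^-31) · [3²/(3.08 nm)² + 3²/(3.08 nm)² + 4²/(3.08 nm)²].
Evaluating gives E = 2.159×10^-19 J = 1.35 eV.

E = 1.35 eV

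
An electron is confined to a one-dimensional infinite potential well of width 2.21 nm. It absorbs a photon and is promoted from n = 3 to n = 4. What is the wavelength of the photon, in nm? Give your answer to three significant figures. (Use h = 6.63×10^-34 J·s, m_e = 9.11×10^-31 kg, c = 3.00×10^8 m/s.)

λ = 2.30×10^3 nm

E_1 = h²/(8m_eL²) = 1.235×10^-20 J, so ΔE = (4² − 3²)E_1 = 8.645×10^-20 J.
λ = hc/ΔE = (6.63×10^-34·3.00×10^8)/8.645×10^-20 = 2.30×10^-6 m = 2.30×10^3 nm.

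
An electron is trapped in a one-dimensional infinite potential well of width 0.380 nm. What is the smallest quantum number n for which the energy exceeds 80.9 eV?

n = 6

E_1 = h²/(8m_eL²) = 4.172×10^-19 J = 2.604 eV.
Need n² > 80.9/2.604 = 31.07, i.e. n > 5.574.
The smallest integer satisfying this is n = 6.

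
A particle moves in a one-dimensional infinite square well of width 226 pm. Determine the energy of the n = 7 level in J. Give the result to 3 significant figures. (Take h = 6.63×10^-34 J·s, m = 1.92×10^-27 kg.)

For an infinite well E_n = n²h²/(8mL²), so E_1 = h²/(8mL²) = (6.63×10^-34)²/(8·1.92×10^-27·(2.26×10^-10 m)²) = 5.603×10^-22 J.
Then E_7 = 7²·E_1 = 49·5.603×10^-22 J = 2.75×10^-20 J.

E_7 = 2.75×10^-20 J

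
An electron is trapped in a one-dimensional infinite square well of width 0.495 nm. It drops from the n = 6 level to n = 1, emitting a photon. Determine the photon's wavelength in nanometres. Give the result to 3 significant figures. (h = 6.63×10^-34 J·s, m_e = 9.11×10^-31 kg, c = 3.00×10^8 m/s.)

λ = 23.1 nm

E_1 = h²/(8m_eL²) = 2.462×10^-19 J, so ΔE = (6² − 1²)E_1 = 8.617×10^-18 J.
λ = hc/ΔE = (6.63×10^-34·3.00×10^8)/8.617×10^-18 = 2.31×10^-8 m = 23.1 nm.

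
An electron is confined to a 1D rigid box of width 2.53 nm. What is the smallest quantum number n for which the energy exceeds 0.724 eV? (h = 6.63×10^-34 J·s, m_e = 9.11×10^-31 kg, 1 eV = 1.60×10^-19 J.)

n = 4

E_1 = h²/(8m_eL²) = 9.423×10^-21 J = 0.05889 eV.
Need n² > 0.724/0.05889 = 12.29, i.e. n > 3.506.
The smallest integer satisfying this is n = 4.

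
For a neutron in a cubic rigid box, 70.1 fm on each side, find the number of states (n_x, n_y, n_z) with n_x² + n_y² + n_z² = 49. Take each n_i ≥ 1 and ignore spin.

The level has n_x² + n_y² + n_z² = 49. The ordered positive-integer solutions are (2, 3, 6), (2, 6, 3), (3, 2, 6), (3, 6, 2), (6, 2, 3), (6, 3, 2).
That gives 6 states.

degeneracy = 6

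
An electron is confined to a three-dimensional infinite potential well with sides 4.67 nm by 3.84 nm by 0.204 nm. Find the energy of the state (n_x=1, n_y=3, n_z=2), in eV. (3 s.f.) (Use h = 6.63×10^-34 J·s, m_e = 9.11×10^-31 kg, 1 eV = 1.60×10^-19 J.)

For a 3D rectangular well E = (h²/8m_e)·Σ n_i²/L_i² = (6.63×10^-34)²/(8·9.11×10^-31) · [1²/(4.67 nm)² + 3²/(3.84 nm)² + 2²/(0.204 nm)²].
Evaluating gives E = 5.837×10^-18 J = 36.5 eV.

E = 36.5 eV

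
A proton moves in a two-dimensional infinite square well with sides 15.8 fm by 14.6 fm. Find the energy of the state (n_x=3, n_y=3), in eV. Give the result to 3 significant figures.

For a 2D rectangular well E = (h²/8m_p)·Σ n_i²/L_i² = (6.626×10^-34)²/(8·1.673×10^-27) · [3²/(15.8 fm)² + 3²/(14.6 fm)²].
Evaluating gives E = 2.568×10^-12 J = 1.60×10^7 eV.

E = 1.60×10^7 eV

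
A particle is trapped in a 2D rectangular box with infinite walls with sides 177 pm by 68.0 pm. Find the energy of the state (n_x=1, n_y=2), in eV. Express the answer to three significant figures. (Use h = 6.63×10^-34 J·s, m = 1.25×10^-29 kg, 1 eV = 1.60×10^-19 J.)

For a 2D rectangular well E = (h²/8m)·Σ n_i²/L_i² = (6.63×10^-34)²/(8·1.25×10^-29) · [1²/(177 pm)² + 2²/(68.0 pm)²].
Evaluating gives E = 3.943×10^-18 J = 24.6 eV.

E = 24.6 eV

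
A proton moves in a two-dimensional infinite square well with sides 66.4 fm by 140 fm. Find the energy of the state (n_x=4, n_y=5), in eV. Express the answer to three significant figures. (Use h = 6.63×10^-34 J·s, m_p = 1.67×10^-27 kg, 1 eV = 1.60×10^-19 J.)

E = 1.01×10^6 eV

For a 2D rectangular well E = (h²/8m_p)·Σ n_i²/L_i² = (6.63×10^-34)²/(8·1.67×10^-27) · [4²/(66.4 fm)² + 5²/(140 fm)²].
Evaluating gives E = 1.614×10^-13 J = 1.01×10^6 eV.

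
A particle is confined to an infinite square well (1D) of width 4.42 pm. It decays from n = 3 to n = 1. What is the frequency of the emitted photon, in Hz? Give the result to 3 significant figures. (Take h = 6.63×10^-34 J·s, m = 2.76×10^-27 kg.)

f = 1.23×10^16 Hz

E_1 = h²/(8mL²) = 1.019×10^-18 J and ΔE = (3² − 1²)E_1 = 8.152×10^-18 J.
f = ΔE/h = 8.152×10^-18/6.63×10^-34 = 1.23×10^16 Hz.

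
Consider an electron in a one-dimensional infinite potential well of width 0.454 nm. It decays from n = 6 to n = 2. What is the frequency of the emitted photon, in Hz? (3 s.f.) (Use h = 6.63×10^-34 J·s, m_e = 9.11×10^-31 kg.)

E_1 = h²/(8m_eL²) = 2.926×10^-19 J and ΔE = (6² − 2²)E_1 = 9.363×10^-18 J.
f = ΔE/h = 9.363×10^-18/6.63×10^-34 = 1.41×10^16 Hz.

f = 1.41×10^16 Hz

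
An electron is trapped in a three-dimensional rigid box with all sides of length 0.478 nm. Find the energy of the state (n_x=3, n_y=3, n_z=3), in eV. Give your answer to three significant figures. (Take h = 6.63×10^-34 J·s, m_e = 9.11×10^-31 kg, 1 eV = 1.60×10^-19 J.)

E = 44.5 eV

For a 3D rectangular well E = (h²/8m_e)·Σ n_i²/L_i² = (6.63×10^-34)²/(8·9.11×10^-31) · [3²/(0.478 nm)² + 3²/(0.478 nm)² + 3²/(0.478 nm)²].
Evaluating gives E = 7.127×10^-18 J = 44.5 eV.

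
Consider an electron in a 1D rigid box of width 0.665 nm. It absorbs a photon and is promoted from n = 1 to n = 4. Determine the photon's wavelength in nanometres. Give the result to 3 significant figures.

E_1 = h²/(8m_eL²) = 1.362×10^-19 J, so ΔE = (4² − 1²)E_1 = 2.043×10^-18 J.
λ = hc/ΔE = (6.626×10^-34·2.998×10^8)/2.043×10^-18 = 9.72×10^-8 m = 97.2 nm.

λ = 97.2 nm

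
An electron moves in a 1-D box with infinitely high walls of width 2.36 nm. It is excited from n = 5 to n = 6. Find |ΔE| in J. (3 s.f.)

|ΔE| = 1.19×10^-19 J

E_1 = h²/(8m_eL²) = 1.082×10^-20 J.
|ΔE| = |5² − 6²|·E_1 = 11·1.082×10^-20 J = 1.19×10^-19 J.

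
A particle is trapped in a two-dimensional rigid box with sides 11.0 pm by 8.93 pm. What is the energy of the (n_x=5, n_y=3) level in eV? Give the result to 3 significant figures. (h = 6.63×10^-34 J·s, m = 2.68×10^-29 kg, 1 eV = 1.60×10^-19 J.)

For a 2D rectangular well E = (h²/8m)·Σ n_i²/L_i² = (6.63×10^-34)²/(8·2.68×10^-29) · [5²/(11.0 pm)² + 3²/(8.93 pm)²].
Evaluating gives E = 6.550×10^-16 J = 4.09×10^3 eV.

E = 4.09×10^3 eV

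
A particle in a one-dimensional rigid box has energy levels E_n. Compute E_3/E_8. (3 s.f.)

E_n ∝ n², so E_3/E_8 = 3²/8² = 9/64 = 0.141.

0.141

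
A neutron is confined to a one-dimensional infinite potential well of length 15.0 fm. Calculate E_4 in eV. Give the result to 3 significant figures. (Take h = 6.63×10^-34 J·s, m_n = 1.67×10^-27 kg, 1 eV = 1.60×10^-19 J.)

E_4 = 1.46×10^7 eV

For an infinite well E_n = n²h²/(8m_nL²), so E_1 = h²/(8m_nL²) = (6.63×10^-34)²/(8·1.67×10^-27·(1.50×10^-14 m)²) = 1.462×10^-13 J.
Then E_4 = 4²·E_1 = 16·1.462×10^-13 J = 2.339×10^-12 J.
Converting, E_4 = 2.339×10^-12 J / (1.60×10^-19 J/eV) = 1.46×10^7 eV.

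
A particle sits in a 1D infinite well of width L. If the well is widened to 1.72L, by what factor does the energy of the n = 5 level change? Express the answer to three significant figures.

0.338

E_n ∝ 1/L², so the energy scales by 1/1.72² = 0.338.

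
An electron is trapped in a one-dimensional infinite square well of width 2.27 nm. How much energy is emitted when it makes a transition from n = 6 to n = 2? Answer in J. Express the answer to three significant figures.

E_1 = h²/(8m_eL²) = 1.169×10^-20 J.
|ΔE| = |6² − 2²|·E_1 = 32·1.169×10^-20 J = 3.74×10^-19 J.

|ΔE| = 3.74×10^-19 J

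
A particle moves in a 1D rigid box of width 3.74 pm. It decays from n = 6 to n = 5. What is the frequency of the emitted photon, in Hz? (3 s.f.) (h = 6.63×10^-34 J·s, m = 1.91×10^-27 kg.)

E_1 = h²/(8mL²) = 2.057×10^-18 J and ΔE = (6² − 5²)E_1 = 2.263×10^-17 J.
f = ΔE/h = 2.263×10^-17/6.63×10^-34 = 3.41×10^16 Hz.

f = 3.41×10^16 Hz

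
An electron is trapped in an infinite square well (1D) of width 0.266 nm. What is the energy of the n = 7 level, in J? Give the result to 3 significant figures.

E_7 = 4.17×10^-17 J

For an infinite well E_n = n²h²/(8m_eL²), so E_1 = h²/(8m_eL²) = (6.626×10^-34)²/(8·9.109×10^-31·(2.66×10^-10 m)²) = 8.515×10^-19 J.
Then E_7 = 7²·E_1 = 49·8.515×10^-19 J = 4.17×10^-17 J.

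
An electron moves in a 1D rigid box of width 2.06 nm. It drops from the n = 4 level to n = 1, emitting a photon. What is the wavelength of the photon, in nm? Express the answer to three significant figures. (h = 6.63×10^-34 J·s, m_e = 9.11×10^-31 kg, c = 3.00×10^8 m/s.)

E_1 = h²/(8m_eL²) = 1.421×10^-20 J, so ΔE = (4² − 1²)E_1 = 2.132×10^-19 J.
λ = hc/ΔE = (6.63×10^-34·3.00×10^8)/2.132×10^-19 = 9.33×10^-7 m = 933 nm.

λ = 933 nm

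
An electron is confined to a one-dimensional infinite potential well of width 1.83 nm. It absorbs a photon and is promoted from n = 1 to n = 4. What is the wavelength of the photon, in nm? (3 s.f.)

E_1 = h²/(8m_eL²) = 1.799×10^-20 J, so ΔE = (4² − 1²)E_1 = 2.699×10^-19 J.
λ = hc/ΔE = (6.626×10^-34·2.998×10^8)/2.699×10^-19 = 7.36×10^-7 m = 736 nm.

λ = 736 nm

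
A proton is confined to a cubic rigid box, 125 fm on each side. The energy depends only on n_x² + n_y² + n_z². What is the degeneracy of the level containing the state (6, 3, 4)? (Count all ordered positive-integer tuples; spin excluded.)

The level has n_x² + n_y² + n_z² = 61. The ordered positive-integer solutions are (3, 4, 6), (3, 6, 4), (4, 3, 6), (4, 6, 3), (6, 3, 4), (6, 4, 3).
That gives 6 states.

degeneracy = 6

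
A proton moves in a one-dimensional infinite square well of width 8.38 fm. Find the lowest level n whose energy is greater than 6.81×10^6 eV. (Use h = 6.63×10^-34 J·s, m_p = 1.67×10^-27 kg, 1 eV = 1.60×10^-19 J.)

E_1 = h²/(8m_pL²) = 4.685×10^-13 J = 2.928×10^6 eV.
Need n² > 6.81×10^6/2.928×10^6 = 2.326, i.e. n > 1.525.
The smallest integer satisfying this is n = 2.

n = 2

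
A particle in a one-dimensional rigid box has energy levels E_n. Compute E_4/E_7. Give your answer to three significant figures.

0.327

E_n ∝ n², so E_4/E_7 = 4²/7² = 16/49 = 0.327.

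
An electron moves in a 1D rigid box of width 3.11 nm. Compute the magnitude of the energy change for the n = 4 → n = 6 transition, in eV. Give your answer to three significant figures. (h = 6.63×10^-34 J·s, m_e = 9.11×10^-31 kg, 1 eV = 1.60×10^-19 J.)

E_1 = h²/(8m_eL²) = 6.236×10^-21 J.
|ΔE| = |4² − 6²|·E_1 = 20·6.236×10^-21 J = 1.247×10^-19 J = 0.779 eV.

|ΔE| = 0.779 eV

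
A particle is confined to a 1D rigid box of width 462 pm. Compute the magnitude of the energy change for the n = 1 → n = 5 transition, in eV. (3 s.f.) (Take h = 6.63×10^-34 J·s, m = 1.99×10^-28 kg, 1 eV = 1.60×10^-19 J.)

E_1 = h²/(8mL²) = 1.294×10^-21 J.
|ΔE| = |1² − 5²|·E_1 = 24·1.294×10^-21 J = 3.106×10^-20 J = 0.194 eV.

|ΔE| = 0.194 eV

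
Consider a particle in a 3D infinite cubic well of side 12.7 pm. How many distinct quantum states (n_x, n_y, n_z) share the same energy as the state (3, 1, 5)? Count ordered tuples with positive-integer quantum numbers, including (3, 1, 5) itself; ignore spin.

degeneracy = 6

The level has n_x² + n_y² + n_z² = 35. The ordered positive-integer solutions are (1, 3, 5), (1, 5, 3), (3, 1, 5), (3, 5, 1), (5, 1, 3), (5, 3, 1).
That gives 6 states.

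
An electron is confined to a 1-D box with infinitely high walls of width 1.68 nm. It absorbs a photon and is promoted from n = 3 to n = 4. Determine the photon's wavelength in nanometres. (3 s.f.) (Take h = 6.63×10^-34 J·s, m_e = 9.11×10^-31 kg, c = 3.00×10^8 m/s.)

E_1 = h²/(8m_eL²) = 2.137×10^-20 J, so ΔE = (4² − 3²)E_1 = 1.496×10^-19 J.
λ = hc/ΔE = (6.63×10^-34·3.00×10^8)/1.496×10^-19 = 1.33×10^-6 m = 1.33×10^3 nm.

λ = 1.33×10^3 nm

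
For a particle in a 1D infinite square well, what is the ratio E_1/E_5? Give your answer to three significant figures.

E_n ∝ n², so E_1/E_5 = 1²/5² = 1/25 = 0.0400.

0.0400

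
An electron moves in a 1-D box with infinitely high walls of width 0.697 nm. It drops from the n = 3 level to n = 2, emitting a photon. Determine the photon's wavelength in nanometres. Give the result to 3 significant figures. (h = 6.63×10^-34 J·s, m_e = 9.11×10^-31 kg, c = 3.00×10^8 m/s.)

λ = 320 nm

E_1 = h²/(8m_eL²) = 1.242×10^-19 J, so ΔE = (3² − 2²)E_1 = 6.210×10^-19 J.
λ = hc/ΔE = (6.63×10^-34·3.00×10^8)/6.210×10^-19 = 3.20×10^-7 m = 320 nm.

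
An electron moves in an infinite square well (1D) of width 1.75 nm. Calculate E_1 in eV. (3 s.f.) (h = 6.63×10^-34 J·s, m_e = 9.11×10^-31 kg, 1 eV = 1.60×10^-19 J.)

For an infinite well E_n = n²h²/(8m_eL²), so E_1 = h²/(8m_eL²) = (6.63×10^-34)²/(8·9.11×10^-31·(1.75×10^-9 m)²) = 1.969×10^-20 J.
Converting, E_1 = 1.969×10^-20 J / (1.60×10^-19 J/eV) = 0.123 eV.

E_1 = 0.123 eV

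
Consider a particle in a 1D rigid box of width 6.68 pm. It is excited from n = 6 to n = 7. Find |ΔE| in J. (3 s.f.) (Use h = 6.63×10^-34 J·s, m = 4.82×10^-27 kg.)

|ΔE| = 3.32×10^-18 J

E_1 = h²/(8mL²) = 2.555×10^-19 J.
|ΔE| = |6² − 7²|·E_1 = 13·2.555×10^-19 J = 3.32×10^-18 J.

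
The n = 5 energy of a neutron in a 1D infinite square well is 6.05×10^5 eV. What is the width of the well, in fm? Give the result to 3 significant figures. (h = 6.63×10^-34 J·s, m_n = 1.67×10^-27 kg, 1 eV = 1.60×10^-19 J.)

L = 92.2 fm

From E_n = n²h²/(8m_nL²), L = n·h/√(8m_nE_n).
E_5 = 6.05×10^5 eV = 9.680×10^-14 J, so L = 5·6.63×10^-34/√(8·1.67×10^-27·9.680×10^-14) = 9.22×10^-14 m = 92.2 fm.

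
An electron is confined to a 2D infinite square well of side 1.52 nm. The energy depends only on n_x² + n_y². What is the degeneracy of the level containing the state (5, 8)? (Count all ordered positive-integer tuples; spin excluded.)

degeneracy = 2

The level has n_x² + n_y² = 89. The ordered positive-integer solutions are (5, 8), (8, 5).
That gives 2 states.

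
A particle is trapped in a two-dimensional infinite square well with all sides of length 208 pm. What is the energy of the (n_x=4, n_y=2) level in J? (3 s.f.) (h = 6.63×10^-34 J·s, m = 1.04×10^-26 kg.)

For a 2D rectangular well E = (h²/8m)·Σ n_i²/L_i² = (6.63×10^-34)²/(8·1.04×10^-26) · [4²/(208 pm)² + 2²/(208 pm)²].
Evaluating gives E = 2.44×10^-21 J.

E = 2.44×10^-21 J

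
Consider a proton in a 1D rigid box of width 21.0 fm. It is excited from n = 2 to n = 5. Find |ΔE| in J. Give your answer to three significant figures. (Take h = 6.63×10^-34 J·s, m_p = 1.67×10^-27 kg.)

E_1 = h²/(8m_pL²) = 7.461×10^-14 J.
|ΔE| = |2² − 5²|·E_1 = 21·7.461×10^-14 J = 1.57×10^-12 J.

|ΔE| = 1.57×10^-12 J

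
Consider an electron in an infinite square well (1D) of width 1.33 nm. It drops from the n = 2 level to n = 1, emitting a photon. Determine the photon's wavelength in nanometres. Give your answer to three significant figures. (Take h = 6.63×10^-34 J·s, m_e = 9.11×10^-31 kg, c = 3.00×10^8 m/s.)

λ = 1.94×10^3 nm

E_1 = h²/(8m_eL²) = 3.410×10^-20 J, so ΔE = (2² − 1²)E_1 = 1.023×10^-19 J.
λ = hc/ΔE = (6.63×10^-34·3.00×10^8)/1.023×10^-19 = 1.94×10^-6 m = 1.94×10^3 nm.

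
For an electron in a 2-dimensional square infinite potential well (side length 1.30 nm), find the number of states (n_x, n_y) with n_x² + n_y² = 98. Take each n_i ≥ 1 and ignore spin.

degeneracy = 1

The level has n_x² + n_y² = 98. The ordered positive-integer solutions are (7, 7).
That gives 1 state.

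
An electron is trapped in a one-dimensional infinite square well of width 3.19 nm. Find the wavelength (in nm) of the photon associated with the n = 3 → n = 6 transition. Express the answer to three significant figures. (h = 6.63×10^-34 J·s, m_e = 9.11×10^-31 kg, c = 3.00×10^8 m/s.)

E_1 = h²/(8m_eL²) = 5.927×10^-21 J, so ΔE = (6² − 3²)E_1 = 1.600×10^-19 J.
λ = hc/ΔE = (6.63×10^-34·3.00×10^8)/1.600×10^-19 = 1.24×10^-6 m = 1.24×10^3 nm.

λ = 1.24×10^3 nm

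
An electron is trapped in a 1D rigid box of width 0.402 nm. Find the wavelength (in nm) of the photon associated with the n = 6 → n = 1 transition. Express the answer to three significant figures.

λ = 15.2 nm

E_1 = h²/(8m_eL²) = 3.728×10^-19 J, so ΔE = (6² − 1²)E_1 = 1.305×10^-17 J.
λ = hc/ΔE = (6.626×10^-34·2.998×10^8)/1.305×10^-17 = 1.52×10^-8 m = 15.2 nm.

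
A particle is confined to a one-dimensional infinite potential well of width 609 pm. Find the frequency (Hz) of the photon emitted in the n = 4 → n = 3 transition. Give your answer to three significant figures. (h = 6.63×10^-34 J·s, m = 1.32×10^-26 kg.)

E_1 = h²/(8mL²) = 1.122×10^-23 J and ΔE = (4² − 3²)E_1 = 7.854×10^-23 J.
f = ΔE/h = 7.854×10^-23/6.63×10^-34 = 1.18×10^11 Hz.

f = 1.18×10^11 Hz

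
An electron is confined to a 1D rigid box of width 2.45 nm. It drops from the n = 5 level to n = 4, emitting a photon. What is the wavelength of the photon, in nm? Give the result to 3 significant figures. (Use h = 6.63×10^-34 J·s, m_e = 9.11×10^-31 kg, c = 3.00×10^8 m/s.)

λ = 2.20×10^3 nm

E_1 = h²/(8m_eL²) = 1.005×10^-20 J, so ΔE = (5² − 4²)E_1 = 9.045×10^-20 J.
λ = hc/ΔE = (6.63×10^-34·3.00×10^8)/9.045×10^-20 = 2.20×10^-6 m = 2.20×10^3 nm.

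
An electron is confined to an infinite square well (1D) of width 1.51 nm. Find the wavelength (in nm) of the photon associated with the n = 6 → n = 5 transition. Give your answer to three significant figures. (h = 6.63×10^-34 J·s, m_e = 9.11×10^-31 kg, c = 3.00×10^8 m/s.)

λ = 684 nm

E_1 = h²/(8m_eL²) = 2.645×10^-20 J, so ΔE = (6² − 5²)E_1 = 2.909×10^-19 J.
λ = hc/ΔE = (6.63×10^-34·3.00×10^8)/2.909×10^-19 = 6.84×10^-7 m = 684 nm.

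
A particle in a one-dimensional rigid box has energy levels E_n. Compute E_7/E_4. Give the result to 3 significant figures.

E_n ∝ n², so E_7/E_4 = 7²/4² = 49/16 = 3.06.

3.06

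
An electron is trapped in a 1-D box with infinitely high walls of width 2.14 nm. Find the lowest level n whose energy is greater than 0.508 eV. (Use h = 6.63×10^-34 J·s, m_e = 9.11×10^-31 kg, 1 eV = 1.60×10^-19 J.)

E_1 = h²/(8m_eL²) = 1.317×10^-20 J = 0.08231 eV.
Need n² > 0.508/0.08231 = 6.172, i.e. n > 2.484.
The smallest integer satisfying this is n = 3.

n = 3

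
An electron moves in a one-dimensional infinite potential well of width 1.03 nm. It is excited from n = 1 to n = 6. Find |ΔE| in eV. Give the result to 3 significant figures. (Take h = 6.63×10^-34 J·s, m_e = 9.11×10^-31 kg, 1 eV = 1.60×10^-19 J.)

|ΔE| = 12.4 eV

E_1 = h²/(8m_eL²) = 5.685×10^-20 J.
|ΔE| = |1² − 6²|·E_1 = 35·5.685×10^-20 J = 1.990×10^-18 J = 12.4 eV.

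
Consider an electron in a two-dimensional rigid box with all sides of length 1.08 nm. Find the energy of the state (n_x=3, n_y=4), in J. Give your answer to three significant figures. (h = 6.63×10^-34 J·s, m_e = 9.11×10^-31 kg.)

For a 2D rectangular well E = (h²/8m_e)·Σ n_i²/L_i² = (6.63×10^-34)²/(8·9.11×10^-31) · [3²/(1.08 nm)² + 4²/(1.08 nm)²].
Evaluating gives E = 1.29×10^-18 J.

E = 1.29×10^-18 J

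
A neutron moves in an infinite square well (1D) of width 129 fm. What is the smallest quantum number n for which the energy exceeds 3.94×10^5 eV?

E_1 = h²/(8m_nL²) = 1.969×10^-15 J = 1.229×10^4 eV.
Need n² > 3.94×10^5/1.229×10^4 = 32.06, i.e. n > 5.662.
The smallest integer satisfying this is n = 6.

n = 6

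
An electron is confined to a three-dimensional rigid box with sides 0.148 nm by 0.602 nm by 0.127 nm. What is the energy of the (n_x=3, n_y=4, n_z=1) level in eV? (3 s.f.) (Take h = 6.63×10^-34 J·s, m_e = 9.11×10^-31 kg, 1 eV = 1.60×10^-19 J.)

E = 195 eV

For a 3D rectangular well E = (h²/8m_e)·Σ n_i²/L_i² = (6.63×10^-34)²/(8·9.11×10^-31) · [3²/(0.148 nm)² + 4²/(0.602 nm)² + 1²/(0.127 nm)²].
Evaluating gives E = 3.118×10^-17 J = 195 eV.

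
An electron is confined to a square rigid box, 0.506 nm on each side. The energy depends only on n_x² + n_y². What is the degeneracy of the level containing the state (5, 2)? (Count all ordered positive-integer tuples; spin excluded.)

The level has n_x² + n_y² = 29. The ordered positive-integer solutions are (2, 5), (5, 2).
That gives 2 states.

degeneracy = 2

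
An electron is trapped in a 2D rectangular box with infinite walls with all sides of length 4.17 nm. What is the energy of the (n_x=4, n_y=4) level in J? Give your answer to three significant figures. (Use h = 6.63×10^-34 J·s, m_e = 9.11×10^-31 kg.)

E = 1.11×10^-19 J

For a 2D rectangular well E = (h²/8m_e)·Σ n_i²/L_i² = (6.63×10^-34)²/(8·9.11×10^-31) · [4²/(4.17 nm)² + 4²/(4.17 nm)²].
Evaluating gives E = 1.11×10^-19 J.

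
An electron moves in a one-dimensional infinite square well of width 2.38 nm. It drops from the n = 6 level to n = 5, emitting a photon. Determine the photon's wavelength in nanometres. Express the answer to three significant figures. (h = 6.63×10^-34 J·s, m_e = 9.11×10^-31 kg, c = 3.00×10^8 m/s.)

λ = 1.70×10^3 nm

E_1 = h²/(8m_eL²) = 1.065×10^-20 J, so ΔE = (6² − 5²)E_1 = 1.171×10^-19 J.
λ = hc/ΔE = (6.63×10^-34·3.00×10^8)/1.171×10^-19 = 1.70×10^-6 m = 1.70×10^3 nm.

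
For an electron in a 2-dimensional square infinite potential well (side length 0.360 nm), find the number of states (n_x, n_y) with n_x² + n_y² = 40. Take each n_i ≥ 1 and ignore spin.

degeneracy = 2

The level has n_x² + n_y² = 40. The ordered positive-integer solutions are (2, 6), (6, 2).
That gives 2 states.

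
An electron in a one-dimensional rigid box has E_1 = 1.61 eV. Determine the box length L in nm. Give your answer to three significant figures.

From E_n = n²h²/(8m_eL²), L = n·h/√(8m_eE_n).
E_1 = 1.61 eV = 2.579×10^-19 J, so L = 1·6.626×10^-34/√(8·9.109×10^-31·2.579×10^-19) = 4.83×10^-10 m = 0.483 nm.

L = 0.483 nm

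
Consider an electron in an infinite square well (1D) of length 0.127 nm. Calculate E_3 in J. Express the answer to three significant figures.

E_3 = 3.36×10^-17 J

For an infinite well E_n = n²h²/(8m_eL²), so E_1 = h²/(8m_eL²) = (6.626×10^-34)²/(8·9.109×10^-31·(1.27×10^-10 m)²) = 3.735×10^-18 J.
Then E_3 = 3²·E_1 = 9·3.735×10^-18 J = 3.36×10^-17 J.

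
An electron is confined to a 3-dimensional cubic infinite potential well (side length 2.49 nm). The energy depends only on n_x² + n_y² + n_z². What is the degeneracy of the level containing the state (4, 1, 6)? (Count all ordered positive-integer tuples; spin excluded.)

degeneracy = 6

The level has n_x² + n_y² + n_z² = 53. The ordered positive-integer solutions are (1, 4, 6), (1, 6, 4), (4, 1, 6), (4, 6, 1), (6, 1, 4), (6, 4, 1).
That gives 6 states.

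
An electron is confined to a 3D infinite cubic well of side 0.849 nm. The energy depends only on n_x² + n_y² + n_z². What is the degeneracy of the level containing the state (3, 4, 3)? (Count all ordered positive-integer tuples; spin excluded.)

degeneracy = 3

The level has n_x² + n_y² + n_z² = 34. The ordered positive-integer solutions are (3, 3, 4), (3, 4, 3), (4, 3, 3).
That gives 3 states.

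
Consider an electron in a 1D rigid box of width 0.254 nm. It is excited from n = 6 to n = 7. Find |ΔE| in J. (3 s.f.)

|ΔE| = 1.21×10^-17 J

E_1 = h²/(8m_eL²) = 9.338×10^-19 J.
|ΔE| = |6² − 7²|·E_1 = 13·9.338×10^-19 J = 1.21×10^-17 J.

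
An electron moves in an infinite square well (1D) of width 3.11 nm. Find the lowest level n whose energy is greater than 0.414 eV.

n = 4

E_1 = h²/(8m_eL²) = 6.229×10^-21 J = 0.03888 eV.
Need n² > 0.414/0.03888 = 10.65, i.e. n > 3.263.
The smallest integer satisfying this is n = 4.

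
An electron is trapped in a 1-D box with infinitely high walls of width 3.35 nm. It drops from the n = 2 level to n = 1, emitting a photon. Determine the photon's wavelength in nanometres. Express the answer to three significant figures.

E_1 = h²/(8m_eL²) = 5.368×10^-21 J, so ΔE = (2² − 1²)E_1 = 1.610×10^-20 J.
λ = hc/ΔE = (6.626×10^-34·2.998×10^8)/1.610×10^-20 = 1.23×10^-5 m = 1.23×10^4 nm.

λ = 1.23×10^4 nm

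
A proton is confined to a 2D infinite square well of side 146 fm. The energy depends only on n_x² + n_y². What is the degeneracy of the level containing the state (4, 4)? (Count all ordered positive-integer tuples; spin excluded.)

The level has n_x² + n_y² = 32. The ordered positive-integer solutions are (4, 4).
That gives 1 state.

degeneracy = 1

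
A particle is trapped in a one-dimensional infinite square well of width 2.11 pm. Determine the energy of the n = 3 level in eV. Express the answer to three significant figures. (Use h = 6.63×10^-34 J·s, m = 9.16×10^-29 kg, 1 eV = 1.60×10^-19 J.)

E_3 = 7.58×10^3 eV

For an infinite well E_n = n²h²/(8mL²), so E_1 = h²/(8mL²) = (6.63×10^-34)²/(8·9.16×10^-29·(2.11×10^-12 m)²) = 1.347×10^-16 J.
Then E_3 = 3²·E_1 = 9·1.347×10^-16 J = 1.212×10^-15 J.
Converting, E_3 = 1.212×10^-15 J / (1.60×10^-19 J/eV) = 7.58×10^3 eV.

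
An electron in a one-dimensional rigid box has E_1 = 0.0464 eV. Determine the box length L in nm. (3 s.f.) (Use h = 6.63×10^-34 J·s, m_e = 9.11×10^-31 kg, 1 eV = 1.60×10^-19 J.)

From E_n = n²h²/(8m_eL²), L = n·h/√(8m_eE_n).
E_1 = 0.0464 eV = 7.424×10^-21 J, so L = 1·6.63×10^-34/√(8·9.11×10^-31·7.424×10^-21) = 2.85×10^-9 m = 2.85 nm.

L = 2.85 nm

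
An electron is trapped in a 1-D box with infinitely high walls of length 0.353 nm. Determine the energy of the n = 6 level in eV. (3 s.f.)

For an infinite well E_n = n²h²/(8m_eL²), so E_1 = h²/(8m_eL²) = (6.626×10^-34)²/(8·9.109×10^-31·(3.53×10^-10 m)²) = 4.835×10^-19 J.
Then E_6 = 6²·E_1 = 36·4.835×10^-19 J = 1.741×10^-17 J.
Converting, E_6 = 1.741×10^-17 J / (1.602×10^-19 J/eV) = 109 eV.

E_6 = 109 eV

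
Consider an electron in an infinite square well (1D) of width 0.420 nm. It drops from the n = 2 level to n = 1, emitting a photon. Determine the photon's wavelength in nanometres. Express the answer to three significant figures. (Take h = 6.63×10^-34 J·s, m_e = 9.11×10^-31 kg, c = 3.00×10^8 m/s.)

λ = 194 nm

E_1 = h²/(8m_eL²) = 3.419×10^-19 J, so ΔE = (2² − 1²)E_1 = 1.026×10^-18 J.
λ = hc/ΔE = (6.63×10^-34·3.00×10^8)/1.026×10^-18 = 1.94×10^-7 m = 194 nm.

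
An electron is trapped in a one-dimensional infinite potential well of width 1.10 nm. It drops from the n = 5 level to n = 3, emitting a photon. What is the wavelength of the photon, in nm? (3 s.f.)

λ = 249 nm

E_1 = h²/(8m_eL²) = 4.979×10^-20 J, so ΔE = (5² − 3²)E_1 = 7.966×10^-19 J.
λ = hc/ΔE = (6.626×10^-34·2.998×10^8)/7.966×10^-19 = 2.49×10^-7 m = 249 nm.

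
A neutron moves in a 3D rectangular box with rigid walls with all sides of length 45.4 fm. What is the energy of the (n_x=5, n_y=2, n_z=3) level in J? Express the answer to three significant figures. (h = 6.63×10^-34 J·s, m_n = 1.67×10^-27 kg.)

For a 3D rectangular well E = (h²/8m_n)·Σ n_i²/L_i² = (6.63×10^-34)²/(8·1.67×10^-27) · [5²/(45.4 fm)² + 2²/(45.4 fm)² + 3²/(45.4 fm)²].
Evaluating gives E = 6.07×10^-13 J.

E = 6.07×10^-13 J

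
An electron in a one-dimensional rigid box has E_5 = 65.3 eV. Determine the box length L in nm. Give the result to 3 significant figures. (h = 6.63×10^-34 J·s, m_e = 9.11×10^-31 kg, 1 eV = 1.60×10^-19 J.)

L = 0.380 nm

From E_n = n²h²/(8m_eL²), L = n·h/√(8m_eE_n).
E_5 = 65.3 eV = 1.045×10^-17 J, so L = 5·6.63×10^-34/√(8·9.11×10^-31·1.045×10^-17) = 3.80×10^-10 m = 0.380 nm.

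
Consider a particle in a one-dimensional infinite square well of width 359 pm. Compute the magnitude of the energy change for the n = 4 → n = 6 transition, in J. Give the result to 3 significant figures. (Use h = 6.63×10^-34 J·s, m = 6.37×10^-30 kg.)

|ΔE| = 1.34×10^-18 J

E_1 = h²/(8mL²) = 6.693×10^-20 J.
|ΔE| = |4² − 6²|·E_1 = 20·6.693×10^-20 J = 1.34×10^-18 J.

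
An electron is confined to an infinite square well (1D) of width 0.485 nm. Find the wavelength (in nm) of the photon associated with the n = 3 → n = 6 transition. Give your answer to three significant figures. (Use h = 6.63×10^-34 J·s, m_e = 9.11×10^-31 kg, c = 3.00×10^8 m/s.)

E_1 = h²/(8m_eL²) = 2.564×10^-19 J, so ΔE = (6² − 3²)E_1 = 6.923×10^-18 J.
λ = hc/ΔE = (6.63×10^-34·3.00×10^8)/6.923×10^-18 = 2.87×10^-8 m = 28.7 nm.

λ = 28.7 nm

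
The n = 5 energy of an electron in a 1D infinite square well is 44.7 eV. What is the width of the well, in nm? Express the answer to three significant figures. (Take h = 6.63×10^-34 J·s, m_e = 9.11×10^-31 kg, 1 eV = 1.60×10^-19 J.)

L = 0.459 nm

From E_n = n²h²/(8m_eL²), L = n·h/√(8m_eE_n).
E_5 = 44.7 eV = 7.152×10^-18 J, so L = 5·6.63×10^-34/√(8·9.11×10^-31·7.152×10^-18) = 4.59×10^-10 m = 0.459 nm.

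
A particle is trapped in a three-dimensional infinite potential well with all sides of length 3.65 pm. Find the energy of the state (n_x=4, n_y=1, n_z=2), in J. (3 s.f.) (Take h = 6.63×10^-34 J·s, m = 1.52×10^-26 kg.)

For a 3D rectangular well E = (h²/8m)·Σ n_i²/L_i² = (6.63×10^-34)²/(8·1.52×10^-26) · [4²/(3.65 pm)² + 1²/(3.65 pm)² + 2²/(3.65 pm)²].
Evaluating gives E = 5.70×10^-18 J.

E = 5.70×10^-18 J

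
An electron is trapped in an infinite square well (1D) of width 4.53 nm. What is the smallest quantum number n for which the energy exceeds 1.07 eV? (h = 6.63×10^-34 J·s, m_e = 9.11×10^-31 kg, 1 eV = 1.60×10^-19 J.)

n = 8

E_1 = h²/(8m_eL²) = 2.939×10^-21 J = 0.01837 eV.
Need n² > 1.07/0.01837 = 58.25, i.e. n > 7.632.
The smallest integer satisfying this is n = 8.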